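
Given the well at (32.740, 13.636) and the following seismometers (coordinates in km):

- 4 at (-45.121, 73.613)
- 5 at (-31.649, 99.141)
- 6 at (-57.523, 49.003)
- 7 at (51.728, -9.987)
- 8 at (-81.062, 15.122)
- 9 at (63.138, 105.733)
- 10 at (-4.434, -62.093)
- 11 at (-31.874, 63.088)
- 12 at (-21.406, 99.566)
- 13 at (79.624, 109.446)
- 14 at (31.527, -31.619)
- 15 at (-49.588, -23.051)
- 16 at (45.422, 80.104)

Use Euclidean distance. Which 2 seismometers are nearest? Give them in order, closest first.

7, 14

Distances from (32.740, 13.636):
4: 98.283 km
5: 107.038 km
6: 96.944 km
7: 30.308 km
8: 113.812 km
9: 96.984 km
10: 84.361 km
11: 81.366 km
12: 101.567 km
13: 106.666 km
14: 45.271 km
15: 90.132 km
16: 67.667 km
Sorted: 7 (30.308 km) < 14 (45.271 km) < 16 (67.667 km) < 11 (81.366 km) < …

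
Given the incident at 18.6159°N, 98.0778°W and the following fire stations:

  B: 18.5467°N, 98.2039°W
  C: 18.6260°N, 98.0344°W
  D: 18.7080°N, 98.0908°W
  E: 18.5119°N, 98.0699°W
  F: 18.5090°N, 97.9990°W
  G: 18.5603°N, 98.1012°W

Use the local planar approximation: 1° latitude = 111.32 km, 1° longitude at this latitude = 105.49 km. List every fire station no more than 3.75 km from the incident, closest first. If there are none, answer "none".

Distances from 18.6159°N, 98.0778°W:
B: √((-0.0692·111.32)² + (-0.1261·105.49)²) = √(59.341509 + 176.950893) = 15.3718 km
C: √((0.0101·111.32)² + (0.0434·105.49)²) = √(1.264122 + 20.960520) = 4.7143 km
D: √((0.0921·111.32)² + (-0.0130·105.49)²) = √(105.115233 + 1.880656) = 10.3439 km
E: √((-0.1040·111.32)² + (0.0079·105.49)²) = √(134.033412 + 0.694507) = 11.6072 km
F: √((-0.1069·111.32)² + (0.0788·105.49)²) = √(141.612570 + 69.099518) = 14.5159 km
G: √((-0.0556·111.32)² + (-0.0234·105.49)²) = √(38.308573 + 6.093324) = 6.6635 km
Threshold 3.75 km: none within range.

none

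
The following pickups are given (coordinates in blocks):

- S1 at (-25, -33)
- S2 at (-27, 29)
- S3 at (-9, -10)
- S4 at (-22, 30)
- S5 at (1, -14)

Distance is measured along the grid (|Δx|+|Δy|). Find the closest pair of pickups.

S2 and S4

Pairwise distances:
S1–S2: |-2| + |62| = 2 + 62 = 64 blocks
S1–S3: |16| + |23| = 16 + 23 = 39 blocks
S1–S4: |3| + |63| = 3 + 63 = 66 blocks
S1–S5: |26| + |19| = 26 + 19 = 45 blocks
S2–S3: |18| + |-39| = 18 + 39 = 57 blocks
S2–S4: |5| + |1| = 5 + 1 = 6 blocks
S2–S5: |28| + |-43| = 28 + 43 = 71 blocks
S3–S4: |-13| + |40| = 13 + 40 = 53 blocks
S3–S5: |10| + |-4| = 10 + 4 = 14 blocks
S4–S5: |23| + |-44| = 23 + 44 = 67 blocks
Closest pair: S2–S4 at 6 blocks.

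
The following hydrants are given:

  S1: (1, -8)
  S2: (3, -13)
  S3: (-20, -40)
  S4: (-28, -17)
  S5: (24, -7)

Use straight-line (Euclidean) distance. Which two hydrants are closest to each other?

S1 and S2

Pairwise distances:
S1–S2: 5.4
S1–S3: 38.3
S1–S4: 30.4
S1–S5: 23.0
S2–S3: 35.5
S2–S4: 31.3
S2–S5: 21.8
S3–S4: 24.4
S3–S5: 55.0
S4–S5: 53.0
Closest pair: S1–S2 at 5.4.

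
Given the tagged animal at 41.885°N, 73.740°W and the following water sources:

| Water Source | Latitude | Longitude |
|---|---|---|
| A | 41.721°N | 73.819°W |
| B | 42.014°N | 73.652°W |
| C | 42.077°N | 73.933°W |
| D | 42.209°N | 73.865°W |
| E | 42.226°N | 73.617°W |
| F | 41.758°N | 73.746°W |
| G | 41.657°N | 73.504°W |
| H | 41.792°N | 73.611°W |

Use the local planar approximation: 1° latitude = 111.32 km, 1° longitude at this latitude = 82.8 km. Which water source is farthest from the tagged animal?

E

Distances from 41.885°N, 73.740°W:
A: √((-0.164·111.32)² + (-0.079·82.8)²) = √(333.29906 + 42.78730) = 19.393 km
B: √((0.129·111.32)² + (0.088·82.8)²) = √(206.21764 + 53.09162) = 16.103 km
C: √((0.192·111.32)² + (-0.193·82.8)²) = √(456.82394 + 255.37318) = 26.687 km
D: √((0.324·111.32)² + (-0.125·82.8)²) = √(1300.87754 + 107.12250) = 37.523 km
E: √((0.341·111.32)² + (0.123·82.8)²) = √(1440.97071 + 103.72200) = 39.303 km
F: √((-0.127·111.32)² + (-0.006·82.8)²) = √(199.87286 + 0.24681) = 14.146 km
G: √((-0.228·111.32)² + (0.236·82.8)²) = √(644.19313 + 381.84286) = 32.032 km
H: √((-0.093·111.32)² + (0.129·82.8)²) = √(107.17964 + 114.08803) = 14.875 km
Maximum: E at 39.303 km.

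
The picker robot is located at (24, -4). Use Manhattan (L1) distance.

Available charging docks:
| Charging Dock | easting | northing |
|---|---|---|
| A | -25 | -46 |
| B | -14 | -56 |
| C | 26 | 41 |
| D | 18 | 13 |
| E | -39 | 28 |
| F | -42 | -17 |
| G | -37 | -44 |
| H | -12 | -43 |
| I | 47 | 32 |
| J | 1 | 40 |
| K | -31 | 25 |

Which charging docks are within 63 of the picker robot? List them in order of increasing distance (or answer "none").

D, C, I

Distances from (24, -4):
A: |-49| + |-42| = 49 + 42 = 91
B: |-38| + |-52| = 38 + 52 = 90
C: |2| + |45| = 2 + 45 = 47
D: |-6| + |17| = 6 + 17 = 23
E: |-63| + |32| = 63 + 32 = 95
F: |-66| + |-13| = 66 + 13 = 79
G: |-61| + |-40| = 61 + 40 = 101
H: |-36| + |-39| = 36 + 39 = 75
I: |23| + |36| = 23 + 36 = 59
J: |-23| + |44| = 23 + 44 = 67
K: |-55| + |29| = 55 + 29 = 84
Threshold 63: D (23), C (47), I (59) are within range.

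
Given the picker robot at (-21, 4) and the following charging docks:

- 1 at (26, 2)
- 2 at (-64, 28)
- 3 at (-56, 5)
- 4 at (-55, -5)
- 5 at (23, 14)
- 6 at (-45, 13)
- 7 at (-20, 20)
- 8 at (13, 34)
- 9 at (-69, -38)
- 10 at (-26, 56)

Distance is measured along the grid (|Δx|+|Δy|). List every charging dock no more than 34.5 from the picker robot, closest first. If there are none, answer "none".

Distances from (-21, 4):
1: |47| + |-2| = 47 + 2 = 49
2: |-43| + |24| = 43 + 24 = 67
3: |-35| + |1| = 35 + 1 = 36
4: |-34| + |-9| = 34 + 9 = 43
5: |44| + |10| = 44 + 10 = 54
6: |-24| + |9| = 24 + 9 = 33
7: |1| + |16| = 1 + 16 = 17
8: |34| + |30| = 34 + 30 = 64
9: |-48| + |-42| = 48 + 42 = 90
10: |-5| + |52| = 5 + 52 = 57
Threshold 34.5: 7 (17), 6 (33) are within range.

7, 6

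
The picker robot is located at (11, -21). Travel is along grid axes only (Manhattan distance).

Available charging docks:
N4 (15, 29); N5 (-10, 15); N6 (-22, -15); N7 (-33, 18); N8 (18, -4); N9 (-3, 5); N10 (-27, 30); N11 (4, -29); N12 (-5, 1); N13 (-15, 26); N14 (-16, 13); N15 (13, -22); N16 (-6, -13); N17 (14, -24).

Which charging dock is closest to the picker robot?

N15

Distances from (11, -21):
N4: |4| + |50| = 4 + 50 = 54
N5: |-21| + |36| = 21 + 36 = 57
N6: |-33| + |6| = 33 + 6 = 39
N7: |-44| + |39| = 44 + 39 = 83
N8: |7| + |17| = 7 + 17 = 24
N9: |-14| + |26| = 14 + 26 = 40
N10: |-38| + |51| = 38 + 51 = 89
N11: |-7| + |-8| = 7 + 8 = 15
N12: |-16| + |22| = 16 + 22 = 38
N13: |-26| + |47| = 26 + 47 = 73
N14: |-27| + |34| = 27 + 34 = 61
N15: |2| + |-1| = 2 + 1 = 3
N16: |-17| + |8| = 17 + 8 = 25
N17: |3| + |-3| = 3 + 3 = 6
Minimum: N15 at 3.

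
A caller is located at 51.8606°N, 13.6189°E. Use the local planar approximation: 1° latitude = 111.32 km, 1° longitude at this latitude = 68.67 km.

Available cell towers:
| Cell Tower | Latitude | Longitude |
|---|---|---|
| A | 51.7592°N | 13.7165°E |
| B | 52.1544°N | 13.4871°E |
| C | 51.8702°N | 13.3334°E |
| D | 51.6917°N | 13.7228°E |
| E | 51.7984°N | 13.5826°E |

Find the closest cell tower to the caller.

Distances from 51.8606°N, 13.6189°E:
A: √((-0.1014·111.32)² + (0.0976·68.67)²) = √(127.415512 + 44.919378) = 13.1276 km
B: √((0.2938·111.32)² + (-0.1318·68.67)²) = √(1069.670400 + 81.915279) = 33.9350 km
C: √((0.0096·111.32)² + (-0.2855·68.67)²) = √(1.142060 + 384.367200) = 19.6344 km
D: √((-0.1689·111.32)² + (0.1039·68.67)²) = √(353.513249 + 50.905557) = 20.1102 km
E: √((-0.0622·111.32)² + (-0.0363·68.67)²) = √(47.943216 + 6.213658) = 7.3591 km
Minimum: E at 7.3591 km.

E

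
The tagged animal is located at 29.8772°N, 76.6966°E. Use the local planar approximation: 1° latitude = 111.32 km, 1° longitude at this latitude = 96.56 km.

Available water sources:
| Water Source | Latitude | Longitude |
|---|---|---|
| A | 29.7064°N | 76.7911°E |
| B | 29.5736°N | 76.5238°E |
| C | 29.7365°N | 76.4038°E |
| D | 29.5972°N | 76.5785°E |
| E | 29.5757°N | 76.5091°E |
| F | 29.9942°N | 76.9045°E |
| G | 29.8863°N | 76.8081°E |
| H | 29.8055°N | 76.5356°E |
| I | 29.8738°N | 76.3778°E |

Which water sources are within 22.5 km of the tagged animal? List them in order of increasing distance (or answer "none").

Distances from 29.8772°N, 76.6966°E:
A: 21.0897 km
B: 37.6912 km
C: 32.3214 km
D: 33.1902 km
E: 38.1348 km
F: 23.9298 km
G: 10.8140 km
H: 17.4754 km
I: 30.7857 km
Threshold 22.5 km: G (10.8140 km), H (17.4754 km), A (21.0897 km) are within range.

G, H, A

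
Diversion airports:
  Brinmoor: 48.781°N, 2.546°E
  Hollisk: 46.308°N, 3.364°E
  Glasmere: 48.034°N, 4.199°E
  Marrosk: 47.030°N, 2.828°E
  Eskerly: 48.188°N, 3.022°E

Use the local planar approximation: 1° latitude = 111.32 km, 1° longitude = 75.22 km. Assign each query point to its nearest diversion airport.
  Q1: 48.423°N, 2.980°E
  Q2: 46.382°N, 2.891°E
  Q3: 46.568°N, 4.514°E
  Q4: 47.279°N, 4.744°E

Q1 at 48.423°N, 2.980°E:
  Brinmoor: √((0.358·111.32)² + (-0.434·75.22)²) = √(1588.22654 + 1065.72736) = 51.517 km
  Hollisk: √((-2.115·111.32)² + (0.384·75.22)²) = √(55432.84119 + 834.31318) = 237.207 km
  Glasmere: √((-0.389·111.32)² + (1.219·75.22)²) = √(1875.19138 + 8407.63926) = 101.404 km
  Marrosk: √((-1.393·111.32)² + (-0.152·75.22)²) = √(24046.32033 + 130.72355) = 155.490 km
  Eskerly: √((-0.235·111.32)² + (0.042·75.22)²) = √(684.35606 + 9.98080) = 26.350 km
  → nearest: Eskerly (26.350 km)
Q2 at 46.382°N, 2.891°E:
  Brinmoor: √((2.399·111.32)² + (-0.345·75.22)²) = √(71319.27033 + 673.44921) = 268.315 km
  Hollisk: √((-0.074·111.32)² + (0.473·75.22)²) = √(67.85937 + 1265.86951) = 36.520 km
  Glasmere: √((1.652·111.32)² + (1.308·75.22)²) = √(33819.44539 + 9680.15132) = 208.566 km
  Marrosk: √((0.648·111.32)² + (-0.063·75.22)²) = √(5203.51016 + 22.45679) = 72.291 km
  Eskerly: √((1.806·111.32)² + (0.131·75.22)²) = √(40418.65777 + 97.09777) = 201.285 km
  → nearest: Hollisk (36.520 km)
Q3 at 46.568°N, 4.514°E:
  Brinmoor: √((2.213·111.32)² + (-1.968·75.22)²) = √(60688.89403 + 21913.75725) = 287.407 km
  Hollisk: √((-0.260·111.32)² + (-1.150·75.22)²) = √(837.70883 + 7482.76901) = 91.217 km
  Glasmere: √((1.466·111.32)² + (-0.315·75.22)²) = √(26632.64719 + 561.41985) = 164.906 km
  Marrosk: √((0.462·111.32)² + (-1.686·75.22)²) = √(2645.02844 + 16083.54575) = 136.852 km
  Eskerly: √((1.620·111.32)² + (-1.492·75.22)²) = √(32521.93851 + 12595.17785) = 212.408 km
  → nearest: Hollisk (91.217 km)
Q4 at 47.279°N, 4.744°E:
  Brinmoor: √((1.502·111.32)² + (-2.198·75.22)²) = √(27956.72282 + 27335.18606) = 235.142 km
  Hollisk: √((-0.971·111.32)² + (-1.380·75.22)²) = √(11683.81993 + 10775.18737) = 149.863 km
  Glasmere: √((0.755·111.32)² + (-0.545·75.22)²) = √(7063.83097 + 1680.58183) = 93.512 km
  Marrosk: √((-0.249·111.32)² + (-1.916·75.22)²) = √(768.32522 + 20771.01253) = 146.763 km
  Eskerly: √((0.909·111.32)² + (-1.722·75.22)²) = √(10239.39181 + 16777.72039) = 164.369 km
  → nearest: Glasmere (93.512 km)

Q1→Eskerly; Q2→Hollisk; Q3→Hollisk; Q4→Glasmere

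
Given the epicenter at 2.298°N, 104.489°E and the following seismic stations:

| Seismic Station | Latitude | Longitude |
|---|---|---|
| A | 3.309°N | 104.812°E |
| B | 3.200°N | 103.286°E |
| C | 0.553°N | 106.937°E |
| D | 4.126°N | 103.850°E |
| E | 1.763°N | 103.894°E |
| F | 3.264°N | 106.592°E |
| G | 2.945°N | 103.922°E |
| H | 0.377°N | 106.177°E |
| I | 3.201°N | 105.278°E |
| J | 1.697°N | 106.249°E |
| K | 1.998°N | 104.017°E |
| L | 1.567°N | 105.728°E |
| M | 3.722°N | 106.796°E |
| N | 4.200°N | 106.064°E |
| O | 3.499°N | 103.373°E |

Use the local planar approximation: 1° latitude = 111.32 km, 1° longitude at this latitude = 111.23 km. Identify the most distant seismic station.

C

Distances from 2.298°N, 104.489°E:
A: √((1.011·111.32)² + (0.323·111.23)²) = √(12666.26898 + 1290.77017) = 118.140 km
B: √((0.902·111.32)² + (-1.203·111.23)²) = √(10082.29663 + 17905.03314) = 167.294 km
C: √((-1.745·111.32)² + (2.448·111.23)²) = √(37734.38341 + 74142.41046) = 334.480 km
D: √((1.828·111.32)² + (-0.639·111.23)²) = √(41409.38477 + 5051.79351) = 215.549 km
E: √((-0.535·111.32)² + (-0.595·111.23)²) = √(3546.94096 + 4380.03727) = 89.034 km
F: √((0.966·111.32)² + (2.103·111.23)²) = √(11563.80203 + 54717.01786) = 257.451 km
G: √((0.647·111.32)² + (-0.567·111.23)²) = √(5187.46234 + 3977.49820) = 95.734 km
H: √((-1.921·111.32)² + (1.688·111.23)²) = √(45729.99196 + 35252.40566) = 284.574 km
I: √((0.903·111.32)² + (0.789·111.23)²) = √(10104.66444 + 7701.90009) = 133.441 km
J: √((-0.601·111.32)² + (1.760·111.23)²) = √(4476.05423 + 38323.85692) = 206.881 km
K: √((-0.300·111.32)² + (-0.472·111.23)²) = √(1115.29282 + 2756.30880) = 62.222 km
L: √((-0.731·111.32)² + (1.239·111.23)²) = √(6621.87761 + 18992.69033) = 160.046 km
M: √((1.424·111.32)² + (2.307·111.23)²) = √(25128.48895 + 65847.46551) = 301.622 km
N: √((1.902·111.32)² + (1.575·111.23)²) = √(44829.86391 + 30690.57256) = 274.810 km
O: √((1.201·111.32)² + (-1.116·111.23)²) = √(17874.43859 + 15408.92224) = 182.437 km
Maximum: C at 334.480 km.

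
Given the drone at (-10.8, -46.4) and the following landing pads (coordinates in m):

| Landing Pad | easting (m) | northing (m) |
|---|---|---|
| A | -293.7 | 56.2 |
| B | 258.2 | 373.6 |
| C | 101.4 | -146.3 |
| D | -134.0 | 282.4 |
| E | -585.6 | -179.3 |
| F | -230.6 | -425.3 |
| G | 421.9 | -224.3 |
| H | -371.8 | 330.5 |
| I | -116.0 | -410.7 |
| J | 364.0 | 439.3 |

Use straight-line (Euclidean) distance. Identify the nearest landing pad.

Distances from (-10.8, -46.4):
A: 300.9 m
B: 498.8 m
C: 150.2 m
D: 351.1 m
E: 590.0 m
F: 438.0 m
G: 467.8 m
H: 521.9 m
I: 379.2 m
J: 613.5 m
Minimum: C at 150.2 m.

C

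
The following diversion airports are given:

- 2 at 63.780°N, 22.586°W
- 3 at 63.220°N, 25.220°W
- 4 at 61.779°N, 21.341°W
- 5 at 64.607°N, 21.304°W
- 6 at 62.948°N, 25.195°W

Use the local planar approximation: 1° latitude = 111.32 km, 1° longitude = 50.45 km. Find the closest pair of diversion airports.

Pairwise distances:
3–6: 30.305 km
2–5: 112.510 km
2–3: 146.781 km
2–6: 160.944 km
2–4: 231.437 km
4–6: 233.964 km
3–5: 250.740 km
3–4: 253.039 km
5–6: 269.519 km
4–5: 314.818 km
Closest pair: 3–6 at 30.305 km.

3 and 6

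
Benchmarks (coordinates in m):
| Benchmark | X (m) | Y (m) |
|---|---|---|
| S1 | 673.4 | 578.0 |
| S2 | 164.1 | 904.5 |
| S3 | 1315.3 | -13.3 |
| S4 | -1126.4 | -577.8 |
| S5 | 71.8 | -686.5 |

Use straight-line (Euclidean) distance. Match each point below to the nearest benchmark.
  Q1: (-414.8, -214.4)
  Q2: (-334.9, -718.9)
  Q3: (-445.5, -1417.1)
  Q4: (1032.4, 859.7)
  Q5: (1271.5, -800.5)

Q1→S5; Q2→S5; Q3→S5; Q4→S1; Q5→S3

Q1 at (-414.8, -214.4):
  S1: √((1088.2)² + (792.4)²) = √(1184179.240 + 627897.760) = 1346.1 m
  S2: √((578.9)² + (1118.9)²) = √(335125.210 + 1251937.210) = 1259.8 m
  S3: √((1730.1)² + (201.1)²) = √(2993246.010 + 40441.210) = 1741.7 m
  S4: √((-711.6)² + (-363.4)²) = √(506374.560 + 132059.560) = 799.0 m
  S5: √((486.6)² + (-472.1)²) = √(236779.560 + 222878.410) = 678.0 m
  → nearest: S5 (678.0 m)
Q2 at (-334.9, -718.9):
  S1: √((1008.3)² + (1296.9)²) = √(1016668.890 + 1681949.610) = 1642.7 m
  S2: √((499.0)² + (1623.4)²) = √(249001.000 + 2635427.560) = 1698.4 m
  S3: √((1650.2)² + (705.6)²) = √(2723160.040 + 497871.360) = 1794.7 m
  S4: √((-791.5)² + (141.1)²) = √(626472.250 + 19909.210) = 804.0 m
  S5: √((406.7)² + (32.4)²) = √(165404.890 + 1049.760) = 408.0 m
  → nearest: S5 (408.0 m)
Q3 at (-445.5, -1417.1):
  S1: √((1118.9)² + (1995.1)²) = √(1251937.210 + 3980424.010) = 2287.4 m
  S2: √((609.6)² + (2321.6)²) = √(371612.160 + 5389826.560) = 2400.3 m
  S3: √((1760.8)² + (1403.8)²) = √(3100416.640 + 1970654.440) = 2251.9 m
  S4: √((-680.9)² + (839.3)²) = √(463624.810 + 704424.490) = 1080.8 m
  S5: √((517.3)² + (730.6)²) = √(267599.290 + 533776.360) = 895.2 m
  → nearest: S5 (895.2 m)
Q4 at (1032.4, 859.7):
  S1: √((-359.0)² + (-281.7)²) = √(128881.000 + 79354.890) = 456.3 m
  S2: √((-868.3)² + (44.8)²) = √(753944.890 + 2007.040) = 869.5 m
  S3: √((282.9)² + (-873.0)²) = √(80032.410 + 762129.000) = 917.7 m
  S4: √((-2158.8)² + (-1437.5)²) = √(4660417.440 + 2066406.250) = 2593.6 m
  S5: √((-960.6)² + (-1546.2)²) = √(922752.360 + 2390734.440) = 1820.3 m
  → nearest: S1 (456.3 m)
Q5 at (1271.5, -800.5):
  S1: √((-598.1)² + (1378.5)²) = √(357723.610 + 1900262.250) = 1502.7 m
  S2: √((-1107.4)² + (1705.0)²) = √(1226334.760 + 2907025.000) = 2033.1 m
  S3: √((43.8)² + (787.2)²) = √(1918.440 + 619683.840) = 788.4 m
  S4: √((-2397.9)² + (222.7)²) = √(5749924.410 + 49595.290) = 2408.2 m
  S5: √((-1199.7)² + (114.0)²) = √(1439280.090 + 12996.000) = 1205.1 m
  → nearest: S3 (788.4 m)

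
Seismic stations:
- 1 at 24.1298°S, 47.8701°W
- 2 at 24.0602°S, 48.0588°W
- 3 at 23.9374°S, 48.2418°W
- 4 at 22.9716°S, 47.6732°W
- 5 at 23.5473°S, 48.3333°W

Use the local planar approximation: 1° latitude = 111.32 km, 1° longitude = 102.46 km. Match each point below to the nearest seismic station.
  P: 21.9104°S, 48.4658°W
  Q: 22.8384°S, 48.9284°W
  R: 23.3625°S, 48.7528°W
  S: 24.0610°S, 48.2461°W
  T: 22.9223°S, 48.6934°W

P→4; Q→5; R→5; S→3; T→5

P at 21.9104°S, 48.4658°W:
  1: 254.4912 km
  2: 242.9218 km
  3: 226.8098 km
  4: 143.3541 km
  5: 182.7247 km
  → nearest: 4 (143.3541 km)
Q at 22.8384°S, 48.9284°W:
  1: 180.0676 km
  2: 162.5964 km
  3: 141.1249 km
  4: 129.4598 km
  5: 99.7264 km
  → nearest: 5 (99.7264 km)
R at 23.3625°S, 48.7528°W:
  1: 124.4006 km
  2: 105.3022 km
  3: 82.6861 km
  4: 118.8672 km
  5: 47.6514 km
  → nearest: 5 (47.6514 km)
S at 24.0610°S, 48.2461°W:
  1: 39.2789 km
  2: 19.1910 km
  3: 13.7662 km
  4: 134.7313 km
  5: 57.8788 km
  → nearest: 3 (13.7662 km)
T at 22.9223°S, 48.6934°W:
  1: 158.6955 km
  2: 142.3843 km
  3: 122.1074 km
  4: 104.6737 km
  5: 78.7527 km
  → nearest: 5 (78.7527 km)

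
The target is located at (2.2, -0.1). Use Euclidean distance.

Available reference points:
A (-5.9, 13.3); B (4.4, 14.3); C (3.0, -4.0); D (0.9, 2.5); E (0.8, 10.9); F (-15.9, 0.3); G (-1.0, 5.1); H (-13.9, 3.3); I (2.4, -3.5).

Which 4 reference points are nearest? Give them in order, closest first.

D, I, C, G

Distances from (2.2, -0.1):
A: 15.7
B: 14.6
C: 4.0
D: 2.9
E: 11.1
F: 18.1
G: 6.1
H: 16.5
I: 3.4
Sorted: D (2.9) < I (3.4) < C (4.0) < G (6.1) < E (11.1) < B (14.6) < …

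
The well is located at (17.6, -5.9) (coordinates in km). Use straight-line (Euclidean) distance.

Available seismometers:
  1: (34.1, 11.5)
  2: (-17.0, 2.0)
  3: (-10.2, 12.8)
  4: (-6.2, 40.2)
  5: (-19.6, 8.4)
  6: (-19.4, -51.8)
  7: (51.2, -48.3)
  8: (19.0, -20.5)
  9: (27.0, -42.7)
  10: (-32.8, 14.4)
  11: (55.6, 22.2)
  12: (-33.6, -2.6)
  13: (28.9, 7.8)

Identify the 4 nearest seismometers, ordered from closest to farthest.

Distances from (17.6, -5.9):
1: √((16.5)² + (17.4)²) = √(272.250 + 302.760) = 24.0 km
2: √((-34.6)² + (7.9)²) = √(1197.160 + 62.410) = 35.5 km
3: √((-27.8)² + (18.7)²) = √(772.840 + 349.690) = 33.5 km
4: √((-23.8)² + (46.1)²) = √(566.440 + 2125.210) = 51.9 km
5: √((-37.2)² + (14.3)²) = √(1383.840 + 204.490) = 39.9 km
6: √((-37.0)² + (-45.9)²) = √(1369.000 + 2106.810) = 59.0 km
7: √((33.6)² + (-42.4)²) = √(1128.960 + 1797.760) = 54.1 km
8: √((1.4)² + (-14.6)²) = √(1.960 + 213.160) = 14.7 km
9: √((9.4)² + (-36.8)²) = √(88.360 + 1354.240) = 38.0 km
10: √((-50.4)² + (20.3)²) = √(2540.160 + 412.090) = 54.3 km
11: √((38.0)² + (28.1)²) = √(1444.000 + 789.610) = 47.3 km
12: √((-51.2)² + (3.3)²) = √(2621.440 + 10.890) = 51.3 km
13: √((11.3)² + (13.7)²) = √(127.690 + 187.690) = 17.8 km
Sorted: 8 (14.7 km) < 13 (17.8 km) < 1 (24.0 km) < 3 (33.5 km) < 2 (35.5 km) < 9 (38.0 km) < …

8, 13, 1, 3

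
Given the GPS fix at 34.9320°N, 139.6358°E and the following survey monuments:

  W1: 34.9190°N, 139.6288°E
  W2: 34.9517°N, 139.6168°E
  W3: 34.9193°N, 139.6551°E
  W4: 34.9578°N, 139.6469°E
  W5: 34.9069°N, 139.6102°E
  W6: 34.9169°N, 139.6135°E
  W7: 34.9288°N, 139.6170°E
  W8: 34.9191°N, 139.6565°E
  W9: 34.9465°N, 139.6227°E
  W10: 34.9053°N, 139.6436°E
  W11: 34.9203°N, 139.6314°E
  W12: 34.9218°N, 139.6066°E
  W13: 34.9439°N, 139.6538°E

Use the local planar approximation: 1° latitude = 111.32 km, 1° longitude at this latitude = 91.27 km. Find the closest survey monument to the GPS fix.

W11

Distances from 34.9320°N, 139.6358°E:
W1: 1.5819 km
W2: 2.7958 km
W3: 2.2587 km
W4: 3.0455 km
W5: 3.6423 km
W6: 2.6397 km
W7: 1.7525 km
W8: 2.3731 km
W9: 2.0087 km
W10: 3.0563 km
W11: 1.3630 km
W12: 2.8969 km
W13: 2.1104 km
Minimum: W11 at 1.3630 km.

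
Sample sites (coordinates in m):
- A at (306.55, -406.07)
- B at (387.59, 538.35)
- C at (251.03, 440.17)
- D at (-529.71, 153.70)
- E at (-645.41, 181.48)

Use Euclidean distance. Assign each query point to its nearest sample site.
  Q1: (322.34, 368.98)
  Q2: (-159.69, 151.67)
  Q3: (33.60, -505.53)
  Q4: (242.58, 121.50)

Q1 at (322.34, 368.98):
  A: √((-15.79)² + (-775.05)²) = √(249.3241 + 600702.5025) = 775.21 m
  B: √((65.25)² + (169.37)²) = √(4257.5625 + 28686.1969) = 181.50 m
  C: √((-71.31)² + (71.19)²) = √(5085.1161 + 5068.0161) = 100.76 m
  D: √((-852.05)² + (-215.28)²) = √(725989.2025 + 46345.4784) = 878.83 m
  E: √((-967.75)² + (-187.50)²) = √(936540.0625 + 35156.2500) = 985.75 m
  → nearest: C (100.76 m)
Q2 at (-159.69, 151.67):
  A: √((466.24)² + (-557.74)²) = √(217379.7376 + 311073.9076) = 726.95 m
  B: √((547.28)² + (386.68)²) = √(299515.3984 + 149521.4224) = 670.10 m
  C: √((410.72)² + (288.50)²) = √(168690.9184 + 83232.2500) = 501.92 m
  D: √((-370.02)² + (2.03)²) = √(136914.8004 + 4.1209) = 370.03 m
  E: √((-485.72)² + (29.81)²) = √(235923.9184 + 888.6361) = 486.63 m
  → nearest: D (370.03 m)
Q3 at (33.60, -505.53):
  A: √((272.95)² + (99.46)²) = √(74501.7025 + 9892.2916) = 290.51 m
  B: √((353.99)² + (1043.88)²) = √(125308.9201 + 1089685.4544) = 1102.27 m
  C: √((217.43)² + (945.70)²) = √(47275.8049 + 894348.4900) = 970.37 m
  D: √((-563.31)² + (659.23)²) = √(317318.1561 + 434584.1929) = 867.12 m
  E: √((-679.01)² + (687.01)²) = √(461054.5801 + 471982.7401) = 965.94 m
  → nearest: A (290.51 m)
Q4 at (242.58, 121.50):
  A: √((63.97)² + (-527.57)²) = √(4092.1609 + 278330.1049) = 531.43 m
  B: √((145.01)² + (416.85)²) = √(21027.9001 + 173763.9225) = 441.35 m
  C: √((8.45)² + (318.67)²) = √(71.4025 + 101550.5689) = 318.78 m
  D: √((-772.29)² + (32.20)²) = √(596431.8441 + 1036.8400) = 772.96 m
  E: √((-887.99)² + (59.98)²) = √(788526.2401 + 3597.6004) = 890.01 m
  → nearest: C (318.78 m)

Q1→C; Q2→D; Q3→A; Q4→C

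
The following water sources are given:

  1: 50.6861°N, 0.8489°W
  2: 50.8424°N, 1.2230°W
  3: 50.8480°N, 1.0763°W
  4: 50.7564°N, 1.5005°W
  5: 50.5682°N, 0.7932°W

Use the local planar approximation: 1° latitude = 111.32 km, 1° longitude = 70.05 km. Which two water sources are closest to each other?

Pairwise distances:
1–2: 31.4559 km
1–3: 24.0533 km
1–4: 46.3106 km
1–5: 13.6923 km
2–3: 10.2952 km
2–4: 21.6685 km
2–5: 42.8739 km
3–4: 31.4161 km
3–5: 36.9247 km
4–5: 53.7937 km
Closest pair: 2–3 at 10.2952 km.

2 and 3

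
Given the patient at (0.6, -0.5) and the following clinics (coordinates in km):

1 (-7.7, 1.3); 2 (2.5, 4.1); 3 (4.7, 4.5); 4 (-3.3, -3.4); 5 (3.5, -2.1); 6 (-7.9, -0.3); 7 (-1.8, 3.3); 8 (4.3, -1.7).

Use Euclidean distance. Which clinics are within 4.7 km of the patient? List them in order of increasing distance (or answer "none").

Distances from (0.6, -0.5):
1: 8.49 km
2: 4.98 km
3: 6.47 km
4: 4.86 km
5: 3.31 km
6: 8.50 km
7: 4.49 km
8: 3.89 km
Threshold 4.7 km: 5 (3.31 km), 8 (3.89 km), 7 (4.49 km) are within range.

5, 8, 7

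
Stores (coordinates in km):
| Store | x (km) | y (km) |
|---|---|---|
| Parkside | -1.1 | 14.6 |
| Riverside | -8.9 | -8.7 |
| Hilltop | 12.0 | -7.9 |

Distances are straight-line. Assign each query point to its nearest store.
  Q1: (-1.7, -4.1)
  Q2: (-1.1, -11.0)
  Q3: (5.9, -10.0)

Q1→Riverside; Q2→Riverside; Q3→Hilltop

Q1 at (-1.7, -4.1):
  Parkside: 18.71 km
  Riverside: 8.54 km
  Hilltop: 14.22 km
  → nearest: Riverside (8.54 km)
Q2 at (-1.1, -11.0):
  Parkside: 25.60 km
  Riverside: 8.13 km
  Hilltop: 13.46 km
  → nearest: Riverside (8.13 km)
Q3 at (5.9, -10.0):
  Parkside: 25.58 km
  Riverside: 14.86 km
  Hilltop: 6.45 km
  → nearest: Hilltop (6.45 km)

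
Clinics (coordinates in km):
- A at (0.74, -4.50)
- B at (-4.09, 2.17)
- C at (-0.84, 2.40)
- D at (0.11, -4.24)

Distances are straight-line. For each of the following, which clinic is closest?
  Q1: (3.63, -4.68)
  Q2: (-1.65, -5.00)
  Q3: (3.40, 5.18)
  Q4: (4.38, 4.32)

Q1→A; Q2→D; Q3→C; Q4→C

Q1 at (3.63, -4.68):
  A: 2.90 km
  B: 10.32 km
  C: 8.37 km
  D: 3.55 km
  → nearest: A (2.90 km)
Q2 at (-1.65, -5.00):
  A: 2.44 km
  B: 7.57 km
  C: 7.44 km
  D: 1.92 km
  → nearest: D (1.92 km)
Q3 at (3.40, 5.18):
  A: 10.04 km
  B: 8.07 km
  C: 5.07 km
  D: 9.98 km
  → nearest: C (5.07 km)
Q4 at (4.38, 4.32):
  A: 9.54 km
  B: 8.74 km
  C: 5.56 km
  D: 9.57 km
  → nearest: C (5.56 km)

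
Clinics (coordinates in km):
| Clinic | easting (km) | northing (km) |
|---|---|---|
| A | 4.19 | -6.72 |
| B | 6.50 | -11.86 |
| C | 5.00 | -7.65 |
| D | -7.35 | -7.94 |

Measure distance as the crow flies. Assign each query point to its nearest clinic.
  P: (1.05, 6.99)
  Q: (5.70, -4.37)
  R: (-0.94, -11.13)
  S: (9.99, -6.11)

P→A; Q→A; R→A; S→C

P at (1.05, 6.99):
  A: √((3.14)² + (-13.71)²) = √(9.8596 + 187.9641) = 14.06 km
  B: √((5.45)² + (-18.85)²) = √(29.7025 + 355.3225) = 19.62 km
  C: √((3.95)² + (-14.64)²) = √(15.6025 + 214.3296) = 15.16 km
  D: √((-8.40)² + (-14.93)²) = √(70.5600 + 222.9049) = 17.13 km
  → nearest: A (14.06 km)
Q at (5.70, -4.37):
  A: √((-1.51)² + (-2.35)²) = √(2.2801 + 5.5225) = 2.79 km
  B: √((0.80)² + (-7.49)²) = √(0.6400 + 56.1001) = 7.53 km
  C: √((-0.70)² + (-3.28)²) = √(0.4900 + 10.7584) = 3.35 km
  D: √((-13.05)² + (-3.57)²) = √(170.3025 + 12.7449) = 13.53 km
  → nearest: A (2.79 km)
R at (-0.94, -11.13):
  A: √((5.13)² + (4.41)²) = √(26.3169 + 19.4481) = 6.76 km
  B: √((7.44)² + (-0.73)²) = √(55.3536 + 0.5329) = 7.48 km
  C: √((5.94)² + (3.48)²) = √(35.2836 + 12.1104) = 6.88 km
  D: √((-6.41)² + (3.19)²) = √(41.0881 + 10.1761) = 7.16 km
  → nearest: A (6.76 km)
S at (9.99, -6.11):
  A: √((-5.80)² + (-0.61)²) = √(33.6400 + 0.3721) = 5.83 km
  B: √((-3.49)² + (-5.75)²) = √(12.1801 + 33.0625) = 6.73 km
  C: √((-4.99)² + (-1.54)²) = √(24.9001 + 2.3716) = 5.22 km
  D: √((-17.34)² + (-1.83)²) = √(300.6756 + 3.3489) = 17.44 km
  → nearest: C (5.22 km)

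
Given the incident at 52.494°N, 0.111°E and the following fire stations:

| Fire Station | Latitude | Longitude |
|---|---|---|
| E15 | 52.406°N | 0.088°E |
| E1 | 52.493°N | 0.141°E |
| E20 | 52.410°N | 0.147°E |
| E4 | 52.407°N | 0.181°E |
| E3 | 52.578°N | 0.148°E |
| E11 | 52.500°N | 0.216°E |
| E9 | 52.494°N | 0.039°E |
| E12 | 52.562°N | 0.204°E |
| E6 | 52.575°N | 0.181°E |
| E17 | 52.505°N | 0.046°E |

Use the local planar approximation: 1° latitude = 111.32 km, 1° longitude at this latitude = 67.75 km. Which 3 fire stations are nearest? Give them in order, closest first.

E1, E17, E9

Distances from 52.494°N, 0.111°E:
E15: 9.919 km
E1: 2.036 km
E20: 9.664 km
E4: 10.784 km
E3: 9.681 km
E11: 7.145 km
E9: 4.878 km
E12: 9.849 km
E6: 10.188 km
E17: 4.571 km
Sorted: E1 (2.036 km) < E17 (4.571 km) < E9 (4.878 km) < E11 (7.145 km) < E20 (9.664 km) < …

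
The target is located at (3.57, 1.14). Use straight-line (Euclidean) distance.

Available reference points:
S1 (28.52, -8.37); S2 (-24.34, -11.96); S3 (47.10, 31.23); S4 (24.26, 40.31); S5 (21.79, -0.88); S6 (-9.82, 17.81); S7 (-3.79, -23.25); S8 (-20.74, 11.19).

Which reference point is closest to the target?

S5

Distances from (3.57, 1.14):
S1: √((24.95)² + (-9.51)²) = √(622.5025 + 90.4401) = 26.70
S2: √((-27.91)² + (-13.10)²) = √(778.9681 + 171.6100) = 30.83
S3: √((43.53)² + (30.09)²) = √(1894.8609 + 905.4081) = 52.92
S4: √((20.69)² + (39.17)²) = √(428.0761 + 1534.2889) = 44.30
S5: √((18.22)² + (-2.02)²) = √(331.9684 + 4.0804) = 18.33
S6: √((-13.39)² + (16.67)²) = √(179.2921 + 277.8889) = 21.38
S7: √((-7.36)² + (-24.39)²) = √(54.1696 + 594.8721) = 25.48
S8: √((-24.31)² + (10.05)²) = √(590.9761 + 101.0025) = 26.31
Minimum: S5 at 18.33.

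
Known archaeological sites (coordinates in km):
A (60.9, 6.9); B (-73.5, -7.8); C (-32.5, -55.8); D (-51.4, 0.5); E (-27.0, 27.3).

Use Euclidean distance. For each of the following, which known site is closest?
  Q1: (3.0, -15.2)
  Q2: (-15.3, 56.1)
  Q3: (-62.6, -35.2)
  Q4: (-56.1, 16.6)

Q1 at (3.0, -15.2):
  A: 62.0 km
  B: 76.9 km
  C: 53.9 km
  D: 56.6 km
  E: 52.0 km
  → nearest: E (52.0 km)
Q2 at (-15.3, 56.1):
  A: 90.7 km
  B: 86.4 km
  C: 113.2 km
  D: 66.3 km
  E: 31.1 km
  → nearest: E (31.1 km)
Q3 at (-62.6, -35.2):
  A: 130.5 km
  B: 29.5 km
  C: 36.5 km
  D: 37.4 km
  E: 71.9 km
  → nearest: B (29.5 km)
Q4 at (-56.1, 16.6):
  A: 117.4 km
  B: 30.0 km
  C: 76.1 km
  D: 16.8 km
  E: 31.0 km
  → nearest: D (16.8 km)

Q1→E; Q2→E; Q3→B; Q4→D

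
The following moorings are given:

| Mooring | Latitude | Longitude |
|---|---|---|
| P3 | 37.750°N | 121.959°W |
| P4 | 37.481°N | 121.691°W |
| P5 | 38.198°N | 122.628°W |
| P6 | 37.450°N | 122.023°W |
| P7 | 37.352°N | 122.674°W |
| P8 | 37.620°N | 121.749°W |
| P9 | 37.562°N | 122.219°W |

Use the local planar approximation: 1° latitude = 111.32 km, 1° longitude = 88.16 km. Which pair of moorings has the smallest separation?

Pairwise distances:
P4–P8: 16.296 km
P6–P9: 21.308 km
P3–P8: 23.499 km
P4–P6: 29.472 km
P6–P8: 30.686 km
P3–P9: 31.038 km
P3–P6: 33.869 km
P3–P4: 38.144 km
P8–P9: 41.935 km
P7–P9: 46.428 km
P4–P9: 47.414 km
P6–P7: 58.420 km
P3–P7: 77.047 km
P3–P5: 77.238 km
P5–P9: 79.453 km
P7–P8: 86.834 km
P4–P7: 87.843 km
P5–P7: 94.264 km
P5–P6: 98.885 km
P5–P8: 100.723 km
P4–P5: 114.867 km
Closest pair: P4–P8 at 16.296 km.

P4 and P8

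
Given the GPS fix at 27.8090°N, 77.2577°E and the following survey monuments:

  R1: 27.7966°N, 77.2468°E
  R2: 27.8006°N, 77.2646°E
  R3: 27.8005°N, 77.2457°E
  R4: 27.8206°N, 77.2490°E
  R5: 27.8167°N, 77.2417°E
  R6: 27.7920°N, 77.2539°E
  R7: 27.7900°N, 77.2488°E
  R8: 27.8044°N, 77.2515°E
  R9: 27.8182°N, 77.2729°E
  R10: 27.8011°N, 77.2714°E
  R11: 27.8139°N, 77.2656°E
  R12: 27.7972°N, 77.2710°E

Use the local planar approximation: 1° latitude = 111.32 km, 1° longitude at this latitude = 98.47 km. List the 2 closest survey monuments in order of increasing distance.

R8, R11

Distances from 27.8090°N, 77.2577°E:
R1: √((-0.0124·111.32)² + (-0.0109·98.47)²) = √(1.905416 + 1.152022) = 1.7486 km
R2: √((-0.0084·111.32)² + (0.0069·98.47)²) = √(0.874390 + 0.461643) = 1.1559 km
R3: √((-0.0085·111.32)² + (-0.0120·98.47)²) = √(0.895332 + 1.396273) = 1.5138 km
R4: √((0.0116·111.32)² + (-0.0087·98.47)²) = √(1.667487 + 0.733916) = 1.5496 km
R5: √((0.0077·111.32)² + (-0.0160·98.47)²) = √(0.734730 + 2.482263) = 1.7936 km
R6: √((-0.0170·111.32)² + (-0.0038·98.47)²) = √(3.581329 + 0.140015) = 1.9291 km
R7: √((-0.0190·111.32)² + (-0.0089·98.47)²) = √(4.473563 + 0.768047) = 2.2895 km
R8: √((-0.0046·111.32)² + (-0.0062·98.47)²) = √(0.262218 + 0.372727) = 0.7968 km
R9: √((0.0092·111.32)² + (0.0152·98.47)²) = √(1.048871 + 2.240243) = 1.8136 km
R10: √((-0.0079·111.32)² + (0.0137·98.47)²) = √(0.773394 + 1.819906) = 1.6104 km
R11: √((0.0049·111.32)² + (0.0079·98.47)²) = √(0.297535 + 0.605149) = 0.9501 km
R12: √((-0.0118·111.32)² + (0.0133·98.47)²) = √(1.725482 + 1.715186) = 1.8549 km
Sorted: R8 (0.7968 km) < R11 (0.9501 km) < R2 (1.1559 km) < R3 (1.5138 km) < …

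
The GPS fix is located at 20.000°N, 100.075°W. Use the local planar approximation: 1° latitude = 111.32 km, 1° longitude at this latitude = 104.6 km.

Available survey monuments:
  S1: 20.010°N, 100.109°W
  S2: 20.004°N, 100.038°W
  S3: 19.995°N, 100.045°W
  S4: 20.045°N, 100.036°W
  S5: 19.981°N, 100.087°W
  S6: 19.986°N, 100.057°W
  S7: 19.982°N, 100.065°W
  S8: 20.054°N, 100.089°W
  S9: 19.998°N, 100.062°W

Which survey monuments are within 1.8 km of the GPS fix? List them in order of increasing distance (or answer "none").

Distances from 20.000°N, 100.075°W:
S1: √((0.010·111.32)² + (-0.034·104.6)²) = √(1.23921 + 12.64798) = 3.727 km
S2: √((0.004·111.32)² + (0.037·104.6)²) = √(0.19827 + 14.97845) = 3.896 km
S3: √((-0.005·111.32)² + (0.030·104.6)²) = √(0.30980 + 9.84704) = 3.187 km
S4: √((0.045·111.32)² + (0.039·104.6)²) = √(25.09409 + 16.64150) = 6.460 km
S5: √((-0.019·111.32)² + (-0.012·104.6)²) = √(4.47356 + 1.57553) = 2.459 km
S6: √((-0.014·111.32)² + (0.018·104.6)²) = √(2.42886 + 3.54494) = 2.444 km
S7: √((-0.018·111.32)² + (0.010·104.6)²) = √(4.01505 + 1.09412) = 2.260 km
S8: √((0.054·111.32)² + (-0.014·104.6)²) = √(36.13549 + 2.14447) = 6.187 km
S9: √((-0.002·111.32)² + (0.013·104.6)²) = √(0.04957 + 1.84906) = 1.378 km
Threshold 1.8 km: S9 (1.378 km) is within range.

S9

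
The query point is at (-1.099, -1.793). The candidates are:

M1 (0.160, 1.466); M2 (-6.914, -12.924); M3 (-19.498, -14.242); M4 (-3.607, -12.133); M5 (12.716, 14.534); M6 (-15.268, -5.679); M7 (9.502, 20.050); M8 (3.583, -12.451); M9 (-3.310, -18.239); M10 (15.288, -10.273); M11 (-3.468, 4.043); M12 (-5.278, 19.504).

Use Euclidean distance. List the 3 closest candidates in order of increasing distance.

M1, M11, M4

Distances from (-1.099, -1.793):
M1: √((1.259)² + (3.259)²) = √(1.58508 + 10.62108) = 3.494
M2: √((-5.815)² + (-11.131)²) = √(33.81422 + 123.89916) = 12.558
M3: √((-18.399)² + (-12.449)²) = √(338.52320 + 154.97760) = 22.215
M4: √((-2.508)² + (-10.340)²) = √(6.29006 + 106.91560) = 10.640
M5: √((13.815)² + (16.327)²) = √(190.85422 + 266.57093) = 21.387
M6: √((-14.169)² + (-3.886)²) = √(200.76056 + 15.10100) = 14.692
M7: √((10.601)² + (21.843)²) = √(112.38120 + 477.11665) = 24.280
M8: √((4.682)² + (-10.658)²) = √(21.92112 + 113.59296) = 11.641
M9: √((-2.211)² + (-16.446)²) = √(4.88852 + 270.47092) = 16.594
M10: √((16.387)² + (-8.480)²) = √(268.53377 + 71.91040) = 18.451
M11: √((-2.369)² + (5.836)²) = √(5.61216 + 34.05890) = 6.298
M12: √((-4.179)² + (21.297)²) = √(17.46404 + 453.56221) = 21.703
Sorted: M1 (3.494) < M11 (6.298) < M4 (10.640) < M8 (11.641) < M2 (12.558) < …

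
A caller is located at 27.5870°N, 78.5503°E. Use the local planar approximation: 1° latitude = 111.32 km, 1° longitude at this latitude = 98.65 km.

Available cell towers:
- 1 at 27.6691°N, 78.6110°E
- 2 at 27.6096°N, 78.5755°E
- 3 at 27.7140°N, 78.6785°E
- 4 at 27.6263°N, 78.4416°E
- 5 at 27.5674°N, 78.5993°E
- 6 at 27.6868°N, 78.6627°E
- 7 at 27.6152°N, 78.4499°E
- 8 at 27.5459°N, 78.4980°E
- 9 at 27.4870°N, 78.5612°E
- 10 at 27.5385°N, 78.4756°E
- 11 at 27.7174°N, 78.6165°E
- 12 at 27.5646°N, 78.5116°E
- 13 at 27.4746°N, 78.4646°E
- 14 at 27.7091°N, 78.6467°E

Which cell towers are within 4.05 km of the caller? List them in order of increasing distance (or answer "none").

Distances from 27.5870°N, 78.5503°E:
1: √((0.0821·111.32)² + (0.0607·98.65)²) = √(83.528121 + 35.856803) = 10.9263 km
2: √((0.0226·111.32)² + (0.0252·98.65)²) = √(6.329411 + 6.180097) = 3.5369 km
3: √((0.1270·111.32)² + (0.1282·98.65)²) = √(199.872865 + 159.944838) = 18.9689 km
4: √((0.0393·111.32)² + (-0.1087·98.65)²) = √(19.139540 + 114.988198) = 11.5814 km
5: √((-0.0196·111.32)² + (0.0490·98.65)²) = √(4.760565 + 23.366106) = 5.3035 km
6: √((0.0998·111.32)² + (0.1124·98.65)²) = √(123.426234 + 122.949510) = 15.6964 km
7: √((0.0282·111.32)² + (-0.1004·98.65)²) = √(9.854727 + 98.098328) = 10.3900 km
8: √((-0.0411·111.32)² + (-0.0523·98.65)²) = √(20.932931 + 26.619357) = 6.8958 km
9: √((-0.1000·111.32)² + (0.0109·98.65)²) = √(123.921424 + 1.156238) = 11.1838 km
10: √((-0.0485·111.32)² + (-0.0747·98.65)²) = √(29.149417 + 54.304445) = 9.1353 km
11: √((0.1304·111.32)² + (0.0662·98.65)²) = √(210.717972 + 42.649128) = 15.9175 km
12: √((-0.0224·111.32)² + (-0.0387·98.65)²) = √(6.217881 + 14.575253) = 4.5599 km
13: √((-0.1124·111.32)² + (-0.0857·98.65)²) = √(156.559353 + 71.475273) = 15.1008 km
14: √((0.1221·111.32)² + (0.0964·98.65)²) = √(184.747140 + 90.437437) = 16.5887 km
Threshold 4.05 km: 2 (3.5369 km) is within range.

2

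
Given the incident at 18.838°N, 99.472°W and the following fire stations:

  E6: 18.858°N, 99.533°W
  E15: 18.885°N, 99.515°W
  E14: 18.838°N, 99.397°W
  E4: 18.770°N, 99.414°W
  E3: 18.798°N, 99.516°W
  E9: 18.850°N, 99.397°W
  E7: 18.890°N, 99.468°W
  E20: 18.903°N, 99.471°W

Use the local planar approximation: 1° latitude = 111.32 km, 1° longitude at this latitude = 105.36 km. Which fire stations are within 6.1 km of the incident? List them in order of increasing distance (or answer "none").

E7

Distances from 18.838°N, 99.472°W:
E6: √((0.020·111.32)² + (-0.061·105.36)²) = √(4.95686 + 41.30581) = 6.802 km
E15: √((0.047·111.32)² + (-0.043·105.36)²) = √(27.37424 + 20.52525) = 6.921 km
E14: √((0.000·111.32)² + (0.075·105.36)²) = √(0.00000 + 62.44160) = 7.902 km
E4: √((-0.068·111.32)² + (0.058·105.36)²) = √(57.30127 + 37.34285) = 9.729 km
E3: √((-0.040·111.32)² + (-0.044·105.36)²) = √(19.82743 + 21.49101) = 6.428 km
E9: √((0.012·111.32)² + (0.075·105.36)²) = √(1.78447 + 62.44160) = 8.014 km
E7: √((0.052·111.32)² + (0.004·105.36)²) = √(33.50835 + 0.17761) = 5.804 km
E20: √((0.065·111.32)² + (0.001·105.36)²) = √(52.35680 + 0.01110) = 7.237 km
Threshold 6.1 km: E7 (5.804 km) is within range.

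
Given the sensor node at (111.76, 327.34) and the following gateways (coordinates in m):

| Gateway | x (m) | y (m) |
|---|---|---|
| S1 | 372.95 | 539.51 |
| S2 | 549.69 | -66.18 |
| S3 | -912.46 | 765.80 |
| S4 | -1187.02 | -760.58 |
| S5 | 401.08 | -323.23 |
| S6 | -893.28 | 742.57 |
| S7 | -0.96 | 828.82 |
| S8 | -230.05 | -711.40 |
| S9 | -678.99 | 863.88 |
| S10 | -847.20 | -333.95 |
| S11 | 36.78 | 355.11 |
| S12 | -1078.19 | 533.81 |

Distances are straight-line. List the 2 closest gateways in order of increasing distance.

Distances from (111.76, 327.34):
S1: √((261.19)² + (212.17)²) = √(68220.2161 + 45016.1089) = 336.51 m
S2: √((437.93)² + (-393.52)²) = √(191782.6849 + 154857.9904) = 588.76 m
S3: √((-1024.22)² + (438.46)²) = √(1049026.6084 + 192247.1716) = 1114.12 m
S4: √((-1298.78)² + (-1087.92)²) = √(1686829.4884 + 1183569.9264) = 1694.23 m
S5: √((289.32)² + (-650.57)²) = √(83706.0624 + 423241.3249) = 712.00 m
S6: √((-1005.04)² + (415.23)²) = √(1010105.4016 + 172415.9529) = 1087.44 m
S7: √((-112.72)² + (501.48)²) = √(12705.7984 + 251482.1904) = 513.99 m
S8: √((-341.81)² + (-1038.74)²) = √(116834.0761 + 1078980.7876) = 1093.53 m
S9: √((-790.75)² + (536.54)²) = √(625285.5625 + 287875.1716) = 955.59 m
S10: √((-958.96)² + (-661.29)²) = √(919604.2816 + 437304.4641) = 1164.86 m
S11: √((-74.98)² + (27.77)²) = √(5622.0004 + 771.1729) = 79.96 m
S12: √((-1189.95)² + (206.47)²) = √(1415981.0025 + 42629.8609) = 1207.73 m
Sorted: S11 (79.96 m) < S1 (336.51 m) < S7 (513.99 m) < S2 (588.76 m) < …

S11, S1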